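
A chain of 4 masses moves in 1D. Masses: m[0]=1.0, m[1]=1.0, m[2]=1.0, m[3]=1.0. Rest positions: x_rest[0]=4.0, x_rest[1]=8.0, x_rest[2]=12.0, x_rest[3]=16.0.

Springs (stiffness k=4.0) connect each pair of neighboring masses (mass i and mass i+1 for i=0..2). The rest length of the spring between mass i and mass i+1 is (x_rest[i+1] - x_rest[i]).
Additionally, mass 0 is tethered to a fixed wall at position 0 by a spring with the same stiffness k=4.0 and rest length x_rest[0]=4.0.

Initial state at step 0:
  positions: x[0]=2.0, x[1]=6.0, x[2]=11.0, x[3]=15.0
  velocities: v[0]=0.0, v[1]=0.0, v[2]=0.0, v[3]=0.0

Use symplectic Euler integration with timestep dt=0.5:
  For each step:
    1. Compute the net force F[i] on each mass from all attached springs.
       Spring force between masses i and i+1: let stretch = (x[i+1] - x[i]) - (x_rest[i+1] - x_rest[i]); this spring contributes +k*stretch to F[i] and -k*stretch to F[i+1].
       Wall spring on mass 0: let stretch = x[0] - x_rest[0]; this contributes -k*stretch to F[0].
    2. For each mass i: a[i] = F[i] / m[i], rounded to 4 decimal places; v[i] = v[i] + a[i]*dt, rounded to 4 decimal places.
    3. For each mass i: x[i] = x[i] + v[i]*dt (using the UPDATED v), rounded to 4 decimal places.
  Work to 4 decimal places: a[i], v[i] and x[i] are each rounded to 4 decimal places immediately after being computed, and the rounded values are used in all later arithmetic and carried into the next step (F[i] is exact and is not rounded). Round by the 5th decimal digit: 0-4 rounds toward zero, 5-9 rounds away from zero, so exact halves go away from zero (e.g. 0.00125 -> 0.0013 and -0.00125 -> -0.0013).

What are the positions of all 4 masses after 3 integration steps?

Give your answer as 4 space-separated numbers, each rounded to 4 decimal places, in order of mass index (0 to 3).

Answer: 4.0000 9.0000 12.0000 14.0000

Derivation:
Step 0: x=[2.0000 6.0000 11.0000 15.0000] v=[0.0000 0.0000 0.0000 0.0000]
Step 1: x=[4.0000 7.0000 10.0000 15.0000] v=[4.0000 2.0000 -2.0000 0.0000]
Step 2: x=[5.0000 8.0000 11.0000 14.0000] v=[2.0000 2.0000 2.0000 -2.0000]
Step 3: x=[4.0000 9.0000 12.0000 14.0000] v=[-2.0000 2.0000 2.0000 0.0000]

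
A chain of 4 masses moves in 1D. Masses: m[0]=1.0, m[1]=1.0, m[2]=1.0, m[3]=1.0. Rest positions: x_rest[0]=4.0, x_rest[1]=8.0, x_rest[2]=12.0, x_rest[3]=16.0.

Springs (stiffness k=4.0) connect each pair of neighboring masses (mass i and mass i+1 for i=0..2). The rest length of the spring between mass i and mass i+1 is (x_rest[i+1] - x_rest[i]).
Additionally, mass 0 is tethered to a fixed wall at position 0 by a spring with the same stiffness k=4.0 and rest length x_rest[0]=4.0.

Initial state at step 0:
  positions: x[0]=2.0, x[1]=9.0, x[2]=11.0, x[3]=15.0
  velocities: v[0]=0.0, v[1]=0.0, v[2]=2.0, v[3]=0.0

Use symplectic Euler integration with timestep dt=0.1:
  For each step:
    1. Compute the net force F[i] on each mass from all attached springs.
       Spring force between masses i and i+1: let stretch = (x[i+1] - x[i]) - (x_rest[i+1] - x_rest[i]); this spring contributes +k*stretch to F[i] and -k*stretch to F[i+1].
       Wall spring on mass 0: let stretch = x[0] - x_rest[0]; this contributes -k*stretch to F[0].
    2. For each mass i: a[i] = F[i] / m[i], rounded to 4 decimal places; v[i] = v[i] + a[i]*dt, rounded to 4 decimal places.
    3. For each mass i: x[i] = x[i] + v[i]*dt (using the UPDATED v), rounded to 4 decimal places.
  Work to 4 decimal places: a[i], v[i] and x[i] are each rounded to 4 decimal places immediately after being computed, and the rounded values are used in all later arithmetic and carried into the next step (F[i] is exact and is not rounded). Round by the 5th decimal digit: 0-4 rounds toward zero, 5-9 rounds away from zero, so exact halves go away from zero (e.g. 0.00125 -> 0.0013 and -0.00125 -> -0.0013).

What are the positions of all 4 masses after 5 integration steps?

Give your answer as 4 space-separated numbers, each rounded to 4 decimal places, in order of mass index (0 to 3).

Answer: 4.2469 6.9872 12.4775 15.2341

Derivation:
Step 0: x=[2.0000 9.0000 11.0000 15.0000] v=[0.0000 0.0000 2.0000 0.0000]
Step 1: x=[2.2000 8.8000 11.2800 15.0000] v=[2.0000 -2.0000 2.8000 0.0000]
Step 2: x=[2.5760 8.4352 11.6096 15.0112] v=[3.7600 -3.6480 3.2960 0.1120]
Step 3: x=[3.0833 7.9630 11.9483 15.0463] v=[5.0733 -4.7219 3.3869 0.3514]
Step 4: x=[3.6625 7.4550 12.2515 15.1175] v=[5.7919 -5.0797 3.0320 0.7122]
Step 5: x=[4.2469 6.9872 12.4775 15.2341] v=[5.8439 -4.6781 2.2598 1.1658]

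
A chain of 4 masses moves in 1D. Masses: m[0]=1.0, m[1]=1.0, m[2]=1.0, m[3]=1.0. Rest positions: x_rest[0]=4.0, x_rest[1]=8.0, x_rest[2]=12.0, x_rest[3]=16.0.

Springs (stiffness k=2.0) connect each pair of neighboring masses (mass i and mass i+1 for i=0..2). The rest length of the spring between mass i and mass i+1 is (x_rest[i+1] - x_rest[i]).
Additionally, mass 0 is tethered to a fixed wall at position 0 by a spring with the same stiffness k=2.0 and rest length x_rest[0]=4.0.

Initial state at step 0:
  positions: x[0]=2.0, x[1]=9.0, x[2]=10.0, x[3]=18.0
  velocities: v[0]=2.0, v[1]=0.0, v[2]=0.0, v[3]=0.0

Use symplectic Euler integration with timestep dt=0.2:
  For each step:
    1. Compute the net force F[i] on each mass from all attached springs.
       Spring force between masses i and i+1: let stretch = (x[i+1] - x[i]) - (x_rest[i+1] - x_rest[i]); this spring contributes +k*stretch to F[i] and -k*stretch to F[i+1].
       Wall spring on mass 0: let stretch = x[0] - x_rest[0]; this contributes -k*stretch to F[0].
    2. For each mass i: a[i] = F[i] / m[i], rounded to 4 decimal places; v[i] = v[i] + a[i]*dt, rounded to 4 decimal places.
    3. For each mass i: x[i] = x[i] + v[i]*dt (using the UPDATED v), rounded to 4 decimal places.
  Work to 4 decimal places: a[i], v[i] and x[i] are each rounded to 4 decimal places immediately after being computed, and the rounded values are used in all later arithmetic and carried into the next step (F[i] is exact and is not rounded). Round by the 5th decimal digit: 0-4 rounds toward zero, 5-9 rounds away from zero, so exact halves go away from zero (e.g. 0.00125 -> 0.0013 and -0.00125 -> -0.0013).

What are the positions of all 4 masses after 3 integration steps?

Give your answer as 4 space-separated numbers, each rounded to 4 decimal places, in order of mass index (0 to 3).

Answer: 4.8735 6.9607 12.6371 16.4141

Derivation:
Step 0: x=[2.0000 9.0000 10.0000 18.0000] v=[2.0000 0.0000 0.0000 0.0000]
Step 1: x=[2.8000 8.5200 10.5600 17.6800] v=[4.0000 -2.4000 2.8000 -1.6000]
Step 2: x=[3.8336 7.7456 11.5264 17.1104] v=[5.1680 -3.8720 4.8320 -2.8480]
Step 3: x=[4.8735 6.9607 12.6371 16.4141] v=[5.1994 -3.9245 5.5533 -3.4816]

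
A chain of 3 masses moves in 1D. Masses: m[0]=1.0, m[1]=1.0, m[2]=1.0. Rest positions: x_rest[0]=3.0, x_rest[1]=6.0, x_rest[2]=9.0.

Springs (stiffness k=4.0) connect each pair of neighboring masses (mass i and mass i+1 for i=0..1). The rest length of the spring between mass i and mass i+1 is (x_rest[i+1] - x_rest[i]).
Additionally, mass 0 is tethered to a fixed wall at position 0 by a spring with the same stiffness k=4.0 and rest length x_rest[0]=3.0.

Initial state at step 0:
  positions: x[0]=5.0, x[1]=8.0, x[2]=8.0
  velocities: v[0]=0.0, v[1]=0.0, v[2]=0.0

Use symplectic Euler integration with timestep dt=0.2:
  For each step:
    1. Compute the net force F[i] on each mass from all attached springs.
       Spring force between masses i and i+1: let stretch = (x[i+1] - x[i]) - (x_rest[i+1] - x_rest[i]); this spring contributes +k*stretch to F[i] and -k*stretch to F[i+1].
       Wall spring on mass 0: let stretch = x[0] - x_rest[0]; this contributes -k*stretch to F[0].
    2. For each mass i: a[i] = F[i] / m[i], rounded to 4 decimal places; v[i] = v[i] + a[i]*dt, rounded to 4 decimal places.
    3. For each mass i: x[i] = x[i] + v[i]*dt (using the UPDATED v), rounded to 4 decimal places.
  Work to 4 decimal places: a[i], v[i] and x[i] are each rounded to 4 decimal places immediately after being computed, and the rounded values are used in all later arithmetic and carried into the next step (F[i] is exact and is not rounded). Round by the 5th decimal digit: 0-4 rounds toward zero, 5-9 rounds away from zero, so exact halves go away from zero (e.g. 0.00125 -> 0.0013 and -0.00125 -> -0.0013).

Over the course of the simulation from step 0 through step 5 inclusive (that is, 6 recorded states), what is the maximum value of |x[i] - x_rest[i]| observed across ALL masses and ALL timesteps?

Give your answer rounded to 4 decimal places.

Answer: 2.1354

Derivation:
Step 0: x=[5.0000 8.0000 8.0000] v=[0.0000 0.0000 0.0000]
Step 1: x=[4.6800 7.5200 8.4800] v=[-1.6000 -2.4000 2.4000]
Step 2: x=[4.0656 6.7392 9.2864] v=[-3.0720 -3.9040 4.0320]
Step 3: x=[3.2285 5.9382 10.1652] v=[-4.1856 -4.0051 4.3942]
Step 4: x=[2.3084 5.3799 10.8477] v=[-4.6006 -2.7913 3.4126]
Step 5: x=[1.5104 5.2050 11.1354] v=[-3.9901 -0.8743 1.4384]
Max displacement = 2.1354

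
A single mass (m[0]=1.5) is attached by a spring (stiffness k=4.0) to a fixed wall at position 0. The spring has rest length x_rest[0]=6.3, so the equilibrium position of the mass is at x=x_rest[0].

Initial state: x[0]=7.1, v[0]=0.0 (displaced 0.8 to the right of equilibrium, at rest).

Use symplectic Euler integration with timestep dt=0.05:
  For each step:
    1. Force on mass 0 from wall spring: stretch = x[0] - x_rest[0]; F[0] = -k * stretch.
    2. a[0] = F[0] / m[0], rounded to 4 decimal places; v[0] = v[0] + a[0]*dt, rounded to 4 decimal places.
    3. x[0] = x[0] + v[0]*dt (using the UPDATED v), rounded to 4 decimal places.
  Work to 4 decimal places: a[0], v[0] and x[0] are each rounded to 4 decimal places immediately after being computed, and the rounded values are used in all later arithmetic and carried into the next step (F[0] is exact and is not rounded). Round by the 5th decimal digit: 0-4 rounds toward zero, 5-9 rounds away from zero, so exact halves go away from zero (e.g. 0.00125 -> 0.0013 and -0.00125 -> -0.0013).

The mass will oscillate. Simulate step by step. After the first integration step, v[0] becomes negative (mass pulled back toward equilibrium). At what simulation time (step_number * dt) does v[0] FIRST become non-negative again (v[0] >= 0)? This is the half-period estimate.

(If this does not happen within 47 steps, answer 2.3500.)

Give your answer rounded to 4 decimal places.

Step 0: x=[7.1000] v=[0.0000]
Step 1: x=[7.0947] v=[-0.1067]
Step 2: x=[7.0841] v=[-0.2127]
Step 3: x=[7.0682] v=[-0.3172]
Step 4: x=[7.0472] v=[-0.4196]
Step 5: x=[7.0212] v=[-0.5192]
Step 6: x=[6.9904] v=[-0.6154]
Step 7: x=[6.9550] v=[-0.7075]
Step 8: x=[6.9153] v=[-0.7948]
Step 9: x=[6.8715] v=[-0.8768]
Step 10: x=[6.8239] v=[-0.9530]
Step 11: x=[6.7728] v=[-1.0229]
Step 12: x=[6.7185] v=[-1.0859]
Step 13: x=[6.6614] v=[-1.1417]
Step 14: x=[6.6019] v=[-1.1899]
Step 15: x=[6.5404] v=[-1.2302]
Step 16: x=[6.4773] v=[-1.2623]
Step 17: x=[6.4130] v=[-1.2859]
Step 18: x=[6.3480] v=[-1.3010]
Step 19: x=[6.2826] v=[-1.3074]
Step 20: x=[6.2173] v=[-1.3051]
Step 21: x=[6.1526] v=[-1.2941]
Step 22: x=[6.0889] v=[-1.2744]
Step 23: x=[6.0266] v=[-1.2463]
Step 24: x=[5.9661] v=[-1.2098]
Step 25: x=[5.9078] v=[-1.1653]
Step 26: x=[5.8522] v=[-1.1130]
Step 27: x=[5.7995] v=[-1.0533]
Step 28: x=[5.7502] v=[-0.9866]
Step 29: x=[5.7045] v=[-0.9133]
Step 30: x=[5.6628] v=[-0.8339]
Step 31: x=[5.6254] v=[-0.7489]
Step 32: x=[5.5925] v=[-0.6590]
Step 33: x=[5.5643] v=[-0.5647]
Step 34: x=[5.5410] v=[-0.4666]
Step 35: x=[5.5227] v=[-0.3654]
Step 36: x=[5.5096] v=[-0.2618]
Step 37: x=[5.5018] v=[-0.1564]
Step 38: x=[5.4993] v=[-0.0500]
Step 39: x=[5.5021] v=[0.0568]
First v>=0 after going negative at step 39, time=1.9500

Answer: 1.9500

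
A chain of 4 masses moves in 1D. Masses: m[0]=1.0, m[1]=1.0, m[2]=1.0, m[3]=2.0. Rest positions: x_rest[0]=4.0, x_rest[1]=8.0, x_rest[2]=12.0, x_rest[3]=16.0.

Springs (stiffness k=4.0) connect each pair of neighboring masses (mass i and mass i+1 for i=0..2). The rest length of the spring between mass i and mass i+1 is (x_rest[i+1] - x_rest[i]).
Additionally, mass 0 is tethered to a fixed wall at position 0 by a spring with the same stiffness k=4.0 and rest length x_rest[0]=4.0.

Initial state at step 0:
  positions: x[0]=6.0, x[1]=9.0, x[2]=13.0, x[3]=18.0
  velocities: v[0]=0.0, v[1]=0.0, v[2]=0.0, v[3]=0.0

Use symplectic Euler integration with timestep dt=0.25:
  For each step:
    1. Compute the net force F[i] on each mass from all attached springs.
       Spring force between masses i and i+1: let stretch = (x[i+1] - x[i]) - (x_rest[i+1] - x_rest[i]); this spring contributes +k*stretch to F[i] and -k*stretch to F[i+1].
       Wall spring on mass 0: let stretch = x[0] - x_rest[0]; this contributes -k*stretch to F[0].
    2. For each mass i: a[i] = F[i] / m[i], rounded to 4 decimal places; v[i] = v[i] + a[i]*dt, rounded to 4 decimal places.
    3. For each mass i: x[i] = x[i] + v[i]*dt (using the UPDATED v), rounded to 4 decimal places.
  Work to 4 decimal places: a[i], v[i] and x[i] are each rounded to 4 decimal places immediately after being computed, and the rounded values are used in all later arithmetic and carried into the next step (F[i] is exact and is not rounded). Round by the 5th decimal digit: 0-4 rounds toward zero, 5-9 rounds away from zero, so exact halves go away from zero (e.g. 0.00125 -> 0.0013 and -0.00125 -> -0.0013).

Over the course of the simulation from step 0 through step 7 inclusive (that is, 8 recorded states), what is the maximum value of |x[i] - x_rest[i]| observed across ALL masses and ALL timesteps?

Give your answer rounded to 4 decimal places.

Answer: 2.1167

Derivation:
Step 0: x=[6.0000 9.0000 13.0000 18.0000] v=[0.0000 0.0000 0.0000 0.0000]
Step 1: x=[5.2500 9.2500 13.2500 17.8750] v=[-3.0000 1.0000 1.0000 -0.5000]
Step 2: x=[4.1875 9.5000 13.6563 17.6719] v=[-4.2500 1.0000 1.6250 -0.8125]
Step 3: x=[3.4063 9.4610 14.0274 17.4668] v=[-3.1250 -0.1562 1.4843 -0.8203]
Step 4: x=[3.2872 9.0499 14.1167 17.3318] v=[-0.4766 -1.6445 0.3573 -0.5400]
Step 5: x=[3.7869 8.4648 13.7431 17.2949] v=[1.9989 -2.3404 -1.4944 -0.1476]
Step 6: x=[4.5094 8.0298 12.9379 17.3140] v=[2.8899 -1.7400 -3.2209 0.0765]
Step 7: x=[4.9846 7.9417 11.9997 17.2861] v=[1.9009 -0.3523 -3.7529 -0.1116]
Max displacement = 2.1167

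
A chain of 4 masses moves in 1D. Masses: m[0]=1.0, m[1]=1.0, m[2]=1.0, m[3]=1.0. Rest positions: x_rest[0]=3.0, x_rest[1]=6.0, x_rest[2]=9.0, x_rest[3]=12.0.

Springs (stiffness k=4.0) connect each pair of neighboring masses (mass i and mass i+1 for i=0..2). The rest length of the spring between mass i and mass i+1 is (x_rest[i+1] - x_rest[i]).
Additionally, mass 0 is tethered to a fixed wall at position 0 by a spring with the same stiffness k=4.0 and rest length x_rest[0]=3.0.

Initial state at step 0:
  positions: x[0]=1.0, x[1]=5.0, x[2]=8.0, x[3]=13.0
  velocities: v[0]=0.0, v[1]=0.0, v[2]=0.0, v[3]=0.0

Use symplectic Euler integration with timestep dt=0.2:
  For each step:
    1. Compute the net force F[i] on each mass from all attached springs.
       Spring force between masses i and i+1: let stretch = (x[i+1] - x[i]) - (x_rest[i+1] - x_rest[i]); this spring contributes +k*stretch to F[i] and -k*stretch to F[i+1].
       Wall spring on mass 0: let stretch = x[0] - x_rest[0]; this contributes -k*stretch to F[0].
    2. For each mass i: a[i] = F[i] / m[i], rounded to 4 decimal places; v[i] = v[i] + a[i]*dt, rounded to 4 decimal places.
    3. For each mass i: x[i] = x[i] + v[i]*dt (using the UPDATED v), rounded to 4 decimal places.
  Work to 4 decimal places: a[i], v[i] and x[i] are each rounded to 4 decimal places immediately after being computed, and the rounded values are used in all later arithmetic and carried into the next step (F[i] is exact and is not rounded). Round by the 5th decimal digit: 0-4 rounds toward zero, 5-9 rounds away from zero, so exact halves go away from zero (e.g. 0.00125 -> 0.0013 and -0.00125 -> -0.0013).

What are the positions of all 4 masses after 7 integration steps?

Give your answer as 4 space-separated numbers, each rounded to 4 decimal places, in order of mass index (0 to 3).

Answer: 3.8528 7.8002 8.2141 10.6004

Derivation:
Step 0: x=[1.0000 5.0000 8.0000 13.0000] v=[0.0000 0.0000 0.0000 0.0000]
Step 1: x=[1.4800 4.8400 8.3200 12.6800] v=[2.4000 -0.8000 1.6000 -1.6000]
Step 2: x=[2.2608 4.6992 8.7808 12.1424] v=[3.9040 -0.7040 2.3040 -2.6880]
Step 3: x=[3.0700 4.8213 9.1264 11.5469] v=[4.0461 0.6106 1.7280 -2.9773]
Step 4: x=[3.6682 5.3520 9.1705 11.0442] v=[2.9911 2.6536 0.2203 -2.5137]
Step 5: x=[3.9489 6.2243 8.9034 10.7217] v=[1.4036 4.3614 -1.3355 -1.6127]
Step 6: x=[3.9619 7.1612 8.4986 10.5882] v=[0.0648 4.6844 -2.0241 -0.6673]
Step 7: x=[3.8528 7.8002 8.2141 10.6004] v=[-0.5453 3.1949 -1.4223 0.0610]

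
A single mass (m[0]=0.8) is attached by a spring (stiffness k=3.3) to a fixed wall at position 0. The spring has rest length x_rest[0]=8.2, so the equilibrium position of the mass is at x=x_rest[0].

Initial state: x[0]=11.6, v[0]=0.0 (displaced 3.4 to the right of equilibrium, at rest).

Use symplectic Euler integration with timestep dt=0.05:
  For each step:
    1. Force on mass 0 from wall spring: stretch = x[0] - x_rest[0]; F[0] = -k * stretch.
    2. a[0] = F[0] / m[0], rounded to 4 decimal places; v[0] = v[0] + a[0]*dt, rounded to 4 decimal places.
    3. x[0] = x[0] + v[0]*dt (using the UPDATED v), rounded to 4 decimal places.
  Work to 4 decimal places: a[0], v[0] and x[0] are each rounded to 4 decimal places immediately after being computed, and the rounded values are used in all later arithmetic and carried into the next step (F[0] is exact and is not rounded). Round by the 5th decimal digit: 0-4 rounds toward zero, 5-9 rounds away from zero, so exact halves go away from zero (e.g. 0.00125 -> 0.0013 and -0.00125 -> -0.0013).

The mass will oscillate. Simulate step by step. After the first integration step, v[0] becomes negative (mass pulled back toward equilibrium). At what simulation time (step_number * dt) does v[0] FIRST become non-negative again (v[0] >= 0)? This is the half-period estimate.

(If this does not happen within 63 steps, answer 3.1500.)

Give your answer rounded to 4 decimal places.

Answer: 1.5500

Derivation:
Step 0: x=[11.6000] v=[0.0000]
Step 1: x=[11.5649] v=[-0.7013]
Step 2: x=[11.4951] v=[-1.3953]
Step 3: x=[11.3914] v=[-2.0749]
Step 4: x=[11.2547] v=[-2.7331]
Step 5: x=[11.0865] v=[-3.3631]
Step 6: x=[10.8886] v=[-3.9584]
Step 7: x=[10.6630] v=[-4.5129]
Step 8: x=[10.4120] v=[-5.0209]
Step 9: x=[10.1381] v=[-5.4771]
Step 10: x=[9.8443] v=[-5.8768]
Step 11: x=[9.5335] v=[-6.2159]
Step 12: x=[9.2090] v=[-6.4909]
Step 13: x=[8.8741] v=[-6.6990]
Step 14: x=[8.5322] v=[-6.8380]
Step 15: x=[8.1869] v=[-6.9065]
Step 16: x=[7.8417] v=[-6.9038]
Step 17: x=[7.5002] v=[-6.8299]
Step 18: x=[7.1659] v=[-6.6856]
Step 19: x=[6.8423] v=[-6.4723]
Step 20: x=[6.5327] v=[-6.1923]
Step 21: x=[6.2403] v=[-5.8484]
Step 22: x=[5.9681] v=[-5.4442]
Step 23: x=[5.7189] v=[-4.9839]
Step 24: x=[5.4953] v=[-4.4722]
Step 25: x=[5.2996] v=[-3.9144]
Step 26: x=[5.1338] v=[-3.3162]
Step 27: x=[4.9996] v=[-2.6838]
Step 28: x=[4.8984] v=[-2.0237]
Step 29: x=[4.8313] v=[-1.3427]
Step 30: x=[4.7989] v=[-0.6479]
Step 31: x=[4.8016] v=[0.0536]
First v>=0 after going negative at step 31, time=1.5500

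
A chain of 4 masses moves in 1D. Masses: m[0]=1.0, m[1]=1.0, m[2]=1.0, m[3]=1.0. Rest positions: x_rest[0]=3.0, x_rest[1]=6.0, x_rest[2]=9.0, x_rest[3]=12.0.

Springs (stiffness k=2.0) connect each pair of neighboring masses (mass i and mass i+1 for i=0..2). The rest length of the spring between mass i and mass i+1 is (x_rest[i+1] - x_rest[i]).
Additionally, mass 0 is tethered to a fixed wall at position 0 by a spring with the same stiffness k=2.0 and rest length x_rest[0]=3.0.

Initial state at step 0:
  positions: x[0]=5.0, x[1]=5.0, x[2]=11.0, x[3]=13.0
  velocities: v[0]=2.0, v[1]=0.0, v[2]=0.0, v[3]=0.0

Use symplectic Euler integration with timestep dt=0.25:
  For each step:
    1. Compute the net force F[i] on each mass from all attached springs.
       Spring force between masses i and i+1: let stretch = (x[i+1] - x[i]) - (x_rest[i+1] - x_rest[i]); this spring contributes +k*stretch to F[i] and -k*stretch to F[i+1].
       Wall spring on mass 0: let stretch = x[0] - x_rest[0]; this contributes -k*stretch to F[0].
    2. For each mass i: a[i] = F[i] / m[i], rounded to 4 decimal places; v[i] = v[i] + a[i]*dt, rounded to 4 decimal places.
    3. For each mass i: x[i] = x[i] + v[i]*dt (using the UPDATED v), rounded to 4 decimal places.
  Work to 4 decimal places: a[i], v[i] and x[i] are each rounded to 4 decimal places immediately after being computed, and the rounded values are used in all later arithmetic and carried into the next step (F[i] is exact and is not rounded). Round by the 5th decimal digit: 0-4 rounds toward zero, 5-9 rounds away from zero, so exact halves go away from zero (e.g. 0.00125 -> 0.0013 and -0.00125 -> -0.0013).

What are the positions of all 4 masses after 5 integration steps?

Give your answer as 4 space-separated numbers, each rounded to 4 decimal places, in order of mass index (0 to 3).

Step 0: x=[5.0000 5.0000 11.0000 13.0000] v=[2.0000 0.0000 0.0000 0.0000]
Step 1: x=[4.8750 5.7500 10.5000 13.1250] v=[-0.5000 3.0000 -2.0000 0.5000]
Step 2: x=[4.2500 6.9844 9.7344 13.2969] v=[-2.5000 4.9375 -3.0625 0.6875]
Step 3: x=[3.4356 8.2207 9.0703 13.3985] v=[-3.2578 4.9453 -2.6563 0.4063]
Step 4: x=[2.7898 8.9651 8.8411 13.3341] v=[-2.5831 2.9776 -0.9170 -0.2578]
Step 5: x=[2.5672 8.9221 9.1890 13.0830] v=[-0.8904 -0.1721 1.3915 -1.0043]

Answer: 2.5672 8.9221 9.1890 13.0830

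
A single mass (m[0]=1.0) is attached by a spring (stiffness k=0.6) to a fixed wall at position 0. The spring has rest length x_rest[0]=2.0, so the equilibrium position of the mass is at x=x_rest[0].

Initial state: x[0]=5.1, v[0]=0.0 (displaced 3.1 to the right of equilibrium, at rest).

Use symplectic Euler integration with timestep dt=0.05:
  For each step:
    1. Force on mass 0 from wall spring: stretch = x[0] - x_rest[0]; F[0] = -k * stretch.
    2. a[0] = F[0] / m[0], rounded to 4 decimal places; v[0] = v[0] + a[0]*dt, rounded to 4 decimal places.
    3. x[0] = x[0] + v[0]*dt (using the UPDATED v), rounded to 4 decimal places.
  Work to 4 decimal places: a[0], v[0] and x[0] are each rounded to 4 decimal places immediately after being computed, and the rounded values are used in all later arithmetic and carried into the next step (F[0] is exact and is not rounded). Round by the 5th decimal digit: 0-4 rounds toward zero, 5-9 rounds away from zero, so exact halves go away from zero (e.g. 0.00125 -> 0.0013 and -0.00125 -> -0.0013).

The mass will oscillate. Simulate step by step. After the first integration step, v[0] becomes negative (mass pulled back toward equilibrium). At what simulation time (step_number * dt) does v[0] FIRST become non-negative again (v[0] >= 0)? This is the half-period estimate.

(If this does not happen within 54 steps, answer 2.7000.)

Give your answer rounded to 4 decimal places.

Step 0: x=[5.1000] v=[0.0000]
Step 1: x=[5.0954] v=[-0.0930]
Step 2: x=[5.0861] v=[-0.1859]
Step 3: x=[5.0722] v=[-0.2785]
Step 4: x=[5.0537] v=[-0.3707]
Step 5: x=[5.0306] v=[-0.4623]
Step 6: x=[5.0029] v=[-0.5532]
Step 7: x=[4.9707] v=[-0.6433]
Step 8: x=[4.9341] v=[-0.7324]
Step 9: x=[4.8931] v=[-0.8204]
Step 10: x=[4.8477] v=[-0.9072]
Step 11: x=[4.7981] v=[-0.9926]
Step 12: x=[4.7443] v=[-1.0765]
Step 13: x=[4.6864] v=[-1.1588]
Step 14: x=[4.6244] v=[-1.2394]
Step 15: x=[4.5585] v=[-1.3181]
Step 16: x=[4.4888] v=[-1.3949]
Step 17: x=[4.4153] v=[-1.4696]
Step 18: x=[4.3382] v=[-1.5421]
Step 19: x=[4.2576] v=[-1.6122]
Step 20: x=[4.1736] v=[-1.6799]
Step 21: x=[4.0863] v=[-1.7451]
Step 22: x=[3.9959] v=[-1.8077]
Step 23: x=[3.9025] v=[-1.8676]
Step 24: x=[3.8063] v=[-1.9247]
Step 25: x=[3.7074] v=[-1.9789]
Step 26: x=[3.6059] v=[-2.0301]
Step 27: x=[3.5020] v=[-2.0783]
Step 28: x=[3.3958] v=[-2.1234]
Step 29: x=[3.2875] v=[-2.1653]
Step 30: x=[3.1773] v=[-2.2039]
Step 31: x=[3.0653] v=[-2.2392]
Step 32: x=[2.9517] v=[-2.2712]
Step 33: x=[2.8367] v=[-2.2998]
Step 34: x=[2.7205] v=[-2.3249]
Step 35: x=[2.6032] v=[-2.3465]
Step 36: x=[2.4850] v=[-2.3646]
Step 37: x=[2.3660] v=[-2.3792]
Step 38: x=[2.2465] v=[-2.3902]
Step 39: x=[2.1266] v=[-2.3976]
Step 40: x=[2.0065] v=[-2.4014]
Step 41: x=[1.8864] v=[-2.4016]
Step 42: x=[1.7665] v=[-2.3982]
Step 43: x=[1.6469] v=[-2.3912]
Step 44: x=[1.5279] v=[-2.3806]
Step 45: x=[1.4096] v=[-2.3664]
Step 46: x=[1.2922] v=[-2.3487]
Step 47: x=[1.1758] v=[-2.3275]
Step 48: x=[1.0607] v=[-2.3028]
Step 49: x=[0.9470] v=[-2.2746]
Step 50: x=[0.8349] v=[-2.2430]
Step 51: x=[0.7245] v=[-2.2080]
Step 52: x=[0.6160] v=[-2.1697]
Step 53: x=[0.5096] v=[-2.1282]
Step 54: x=[0.4054] v=[-2.0835]
v[0] did not become non-negative within 54 steps; using fallback time=2.7000

Answer: 2.7000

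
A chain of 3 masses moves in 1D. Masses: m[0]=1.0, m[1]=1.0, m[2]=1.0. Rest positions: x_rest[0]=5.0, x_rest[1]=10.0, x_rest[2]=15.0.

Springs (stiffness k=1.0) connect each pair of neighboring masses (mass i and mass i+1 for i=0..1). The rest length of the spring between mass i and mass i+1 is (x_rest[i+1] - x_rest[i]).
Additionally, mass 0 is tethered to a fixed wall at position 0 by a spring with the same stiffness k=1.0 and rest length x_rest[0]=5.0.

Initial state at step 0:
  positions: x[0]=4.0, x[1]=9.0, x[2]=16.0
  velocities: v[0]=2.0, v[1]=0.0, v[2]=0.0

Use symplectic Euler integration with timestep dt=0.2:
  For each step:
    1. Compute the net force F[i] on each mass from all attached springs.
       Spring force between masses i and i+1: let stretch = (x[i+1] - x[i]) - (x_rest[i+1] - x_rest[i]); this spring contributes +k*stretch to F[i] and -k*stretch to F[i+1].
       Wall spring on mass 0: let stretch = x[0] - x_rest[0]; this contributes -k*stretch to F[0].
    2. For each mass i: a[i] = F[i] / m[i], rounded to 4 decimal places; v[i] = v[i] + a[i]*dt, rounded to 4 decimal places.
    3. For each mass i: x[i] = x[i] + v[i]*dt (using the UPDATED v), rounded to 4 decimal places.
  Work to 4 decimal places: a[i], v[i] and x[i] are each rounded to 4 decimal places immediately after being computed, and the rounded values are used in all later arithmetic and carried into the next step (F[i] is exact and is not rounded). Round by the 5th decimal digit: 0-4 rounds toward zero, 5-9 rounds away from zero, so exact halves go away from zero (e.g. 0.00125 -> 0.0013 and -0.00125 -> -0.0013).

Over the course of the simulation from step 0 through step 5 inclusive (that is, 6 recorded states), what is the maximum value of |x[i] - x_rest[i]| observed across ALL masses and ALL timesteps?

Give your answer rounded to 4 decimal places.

Step 0: x=[4.0000 9.0000 16.0000] v=[2.0000 0.0000 0.0000]
Step 1: x=[4.4400 9.0800 15.9200] v=[2.2000 0.4000 -0.4000]
Step 2: x=[4.8880 9.2480 15.7664] v=[2.2400 0.8400 -0.7680]
Step 3: x=[5.3149 9.5023 15.5521] v=[2.1344 1.2717 -1.0717]
Step 4: x=[5.6967 9.8311 15.2958] v=[1.9089 1.6442 -1.2817]
Step 5: x=[6.0160 10.2132 15.0209] v=[1.5964 1.9103 -1.3746]
Max displacement = 1.0160

Answer: 1.0160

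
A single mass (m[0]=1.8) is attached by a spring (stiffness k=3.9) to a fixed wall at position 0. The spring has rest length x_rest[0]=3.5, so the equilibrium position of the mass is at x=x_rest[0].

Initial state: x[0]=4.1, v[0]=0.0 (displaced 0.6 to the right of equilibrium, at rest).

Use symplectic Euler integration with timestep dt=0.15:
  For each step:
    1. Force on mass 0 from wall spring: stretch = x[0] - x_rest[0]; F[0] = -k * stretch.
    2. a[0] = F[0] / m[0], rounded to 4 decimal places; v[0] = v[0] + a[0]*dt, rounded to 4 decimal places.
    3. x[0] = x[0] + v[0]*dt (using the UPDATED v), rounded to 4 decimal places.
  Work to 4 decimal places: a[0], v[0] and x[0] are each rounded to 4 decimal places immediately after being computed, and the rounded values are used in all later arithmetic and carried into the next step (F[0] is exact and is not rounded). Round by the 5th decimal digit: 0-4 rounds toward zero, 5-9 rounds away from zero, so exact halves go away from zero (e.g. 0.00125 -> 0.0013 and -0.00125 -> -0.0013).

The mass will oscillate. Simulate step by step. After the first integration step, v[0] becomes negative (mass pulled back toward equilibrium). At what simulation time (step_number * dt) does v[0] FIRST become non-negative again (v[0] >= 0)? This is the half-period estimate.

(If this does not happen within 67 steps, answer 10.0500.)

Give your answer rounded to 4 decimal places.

Answer: 2.2500

Derivation:
Step 0: x=[4.1000] v=[0.0000]
Step 1: x=[4.0708] v=[-0.1950]
Step 2: x=[4.0137] v=[-0.3805]
Step 3: x=[3.9316] v=[-0.5475]
Step 4: x=[3.8284] v=[-0.6878]
Step 5: x=[3.7092] v=[-0.7945]
Step 6: x=[3.5798] v=[-0.8625]
Step 7: x=[3.4465] v=[-0.8884]
Step 8: x=[3.3159] v=[-0.8710]
Step 9: x=[3.1942] v=[-0.8112]
Step 10: x=[3.0874] v=[-0.7118]
Step 11: x=[3.0007] v=[-0.5777]
Step 12: x=[2.9384] v=[-0.4154]
Step 13: x=[2.9035] v=[-0.2329]
Step 14: x=[2.8977] v=[-0.0390]
Step 15: x=[2.9212] v=[0.1568]
First v>=0 after going negative at step 15, time=2.2500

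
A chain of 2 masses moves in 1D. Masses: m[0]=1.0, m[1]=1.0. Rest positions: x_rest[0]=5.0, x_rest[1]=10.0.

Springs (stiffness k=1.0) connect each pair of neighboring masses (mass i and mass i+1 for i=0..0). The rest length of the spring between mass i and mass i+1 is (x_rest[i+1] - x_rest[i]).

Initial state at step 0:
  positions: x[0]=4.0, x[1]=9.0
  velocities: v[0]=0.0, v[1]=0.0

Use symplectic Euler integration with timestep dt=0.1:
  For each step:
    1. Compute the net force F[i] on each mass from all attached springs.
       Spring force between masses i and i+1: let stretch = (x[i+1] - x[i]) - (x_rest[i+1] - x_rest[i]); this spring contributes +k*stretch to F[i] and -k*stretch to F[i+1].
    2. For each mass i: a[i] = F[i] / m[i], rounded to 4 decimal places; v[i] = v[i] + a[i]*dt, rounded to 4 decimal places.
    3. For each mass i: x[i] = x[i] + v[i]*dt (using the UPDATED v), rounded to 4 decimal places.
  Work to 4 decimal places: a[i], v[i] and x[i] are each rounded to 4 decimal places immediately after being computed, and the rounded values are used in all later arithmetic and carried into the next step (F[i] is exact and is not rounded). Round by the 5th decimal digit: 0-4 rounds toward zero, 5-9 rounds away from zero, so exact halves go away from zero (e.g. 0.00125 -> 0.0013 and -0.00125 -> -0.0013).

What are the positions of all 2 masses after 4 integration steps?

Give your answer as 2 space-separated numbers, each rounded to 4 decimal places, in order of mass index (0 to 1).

Step 0: x=[4.0000 9.0000] v=[0.0000 0.0000]
Step 1: x=[4.0000 9.0000] v=[0.0000 0.0000]
Step 2: x=[4.0000 9.0000] v=[0.0000 0.0000]
Step 3: x=[4.0000 9.0000] v=[0.0000 0.0000]
Step 4: x=[4.0000 9.0000] v=[0.0000 0.0000]

Answer: 4.0000 9.0000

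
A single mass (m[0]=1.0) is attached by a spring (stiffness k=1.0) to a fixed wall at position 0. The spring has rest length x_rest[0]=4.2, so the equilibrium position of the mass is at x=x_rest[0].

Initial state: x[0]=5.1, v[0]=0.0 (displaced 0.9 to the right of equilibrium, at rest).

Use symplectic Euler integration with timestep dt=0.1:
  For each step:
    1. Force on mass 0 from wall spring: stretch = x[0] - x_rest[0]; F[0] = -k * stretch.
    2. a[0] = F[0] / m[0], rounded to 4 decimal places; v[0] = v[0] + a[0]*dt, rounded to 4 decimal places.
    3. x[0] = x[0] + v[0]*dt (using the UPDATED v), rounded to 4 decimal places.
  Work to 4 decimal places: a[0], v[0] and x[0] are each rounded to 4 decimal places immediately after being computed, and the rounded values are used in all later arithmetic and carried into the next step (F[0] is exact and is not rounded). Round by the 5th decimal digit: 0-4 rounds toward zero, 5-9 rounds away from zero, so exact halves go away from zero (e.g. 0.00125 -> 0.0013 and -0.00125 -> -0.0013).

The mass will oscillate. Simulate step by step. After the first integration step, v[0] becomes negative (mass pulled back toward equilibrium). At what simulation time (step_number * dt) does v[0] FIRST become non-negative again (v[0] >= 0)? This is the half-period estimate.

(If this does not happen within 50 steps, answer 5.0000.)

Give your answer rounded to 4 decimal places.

Step 0: x=[5.1000] v=[0.0000]
Step 1: x=[5.0910] v=[-0.0900]
Step 2: x=[5.0731] v=[-0.1791]
Step 3: x=[5.0465] v=[-0.2664]
Step 4: x=[5.0114] v=[-0.3511]
Step 5: x=[4.9682] v=[-0.4322]
Step 6: x=[4.9173] v=[-0.5090]
Step 7: x=[4.8592] v=[-0.5807]
Step 8: x=[4.7945] v=[-0.6466]
Step 9: x=[4.7239] v=[-0.7061]
Step 10: x=[4.6481] v=[-0.7585]
Step 11: x=[4.5678] v=[-0.8033]
Step 12: x=[4.4838] v=[-0.8401]
Step 13: x=[4.3970] v=[-0.8685]
Step 14: x=[4.3082] v=[-0.8882]
Step 15: x=[4.2183] v=[-0.8990]
Step 16: x=[4.1282] v=[-0.9008]
Step 17: x=[4.0388] v=[-0.8936]
Step 18: x=[3.9511] v=[-0.8775]
Step 19: x=[3.8658] v=[-0.8526]
Step 20: x=[3.7839] v=[-0.8192]
Step 21: x=[3.7061] v=[-0.7776]
Step 22: x=[3.6333] v=[-0.7282]
Step 23: x=[3.5662] v=[-0.6715]
Step 24: x=[3.5054] v=[-0.6081]
Step 25: x=[3.4515] v=[-0.5386]
Step 26: x=[3.4051] v=[-0.4638]
Step 27: x=[3.3667] v=[-0.3843]
Step 28: x=[3.3366] v=[-0.3010]
Step 29: x=[3.3151] v=[-0.2147]
Step 30: x=[3.3025] v=[-0.1262]
Step 31: x=[3.2989] v=[-0.0365]
Step 32: x=[3.3043] v=[0.0536]
First v>=0 after going negative at step 32, time=3.2000

Answer: 3.2000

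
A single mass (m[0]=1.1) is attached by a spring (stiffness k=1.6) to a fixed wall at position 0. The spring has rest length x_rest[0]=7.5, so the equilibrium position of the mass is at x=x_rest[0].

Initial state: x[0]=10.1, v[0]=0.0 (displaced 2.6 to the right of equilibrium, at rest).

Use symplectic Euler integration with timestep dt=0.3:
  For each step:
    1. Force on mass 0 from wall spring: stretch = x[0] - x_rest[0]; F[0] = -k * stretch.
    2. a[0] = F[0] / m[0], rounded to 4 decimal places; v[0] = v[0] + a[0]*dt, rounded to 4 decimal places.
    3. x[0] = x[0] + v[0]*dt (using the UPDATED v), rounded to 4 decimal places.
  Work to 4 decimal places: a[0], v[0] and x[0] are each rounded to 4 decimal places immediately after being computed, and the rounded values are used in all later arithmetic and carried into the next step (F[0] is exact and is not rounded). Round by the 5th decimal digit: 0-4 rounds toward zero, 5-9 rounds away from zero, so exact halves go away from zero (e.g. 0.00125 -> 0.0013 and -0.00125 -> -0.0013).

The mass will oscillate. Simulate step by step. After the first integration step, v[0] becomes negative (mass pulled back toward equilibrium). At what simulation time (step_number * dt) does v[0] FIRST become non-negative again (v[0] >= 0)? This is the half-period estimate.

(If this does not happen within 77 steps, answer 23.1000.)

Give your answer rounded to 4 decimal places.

Step 0: x=[10.1000] v=[0.0000]
Step 1: x=[9.7597] v=[-1.1345]
Step 2: x=[9.1236] v=[-2.1205]
Step 3: x=[8.2749] v=[-2.8290]
Step 4: x=[7.3248] v=[-3.1671]
Step 5: x=[6.3976] v=[-3.0907]
Step 6: x=[5.6147] v=[-2.6097]
Step 7: x=[5.0786] v=[-1.7870]
Step 8: x=[4.8595] v=[-0.7304]
Step 9: x=[4.9860] v=[0.4218]
First v>=0 after going negative at step 9, time=2.7000

Answer: 2.7000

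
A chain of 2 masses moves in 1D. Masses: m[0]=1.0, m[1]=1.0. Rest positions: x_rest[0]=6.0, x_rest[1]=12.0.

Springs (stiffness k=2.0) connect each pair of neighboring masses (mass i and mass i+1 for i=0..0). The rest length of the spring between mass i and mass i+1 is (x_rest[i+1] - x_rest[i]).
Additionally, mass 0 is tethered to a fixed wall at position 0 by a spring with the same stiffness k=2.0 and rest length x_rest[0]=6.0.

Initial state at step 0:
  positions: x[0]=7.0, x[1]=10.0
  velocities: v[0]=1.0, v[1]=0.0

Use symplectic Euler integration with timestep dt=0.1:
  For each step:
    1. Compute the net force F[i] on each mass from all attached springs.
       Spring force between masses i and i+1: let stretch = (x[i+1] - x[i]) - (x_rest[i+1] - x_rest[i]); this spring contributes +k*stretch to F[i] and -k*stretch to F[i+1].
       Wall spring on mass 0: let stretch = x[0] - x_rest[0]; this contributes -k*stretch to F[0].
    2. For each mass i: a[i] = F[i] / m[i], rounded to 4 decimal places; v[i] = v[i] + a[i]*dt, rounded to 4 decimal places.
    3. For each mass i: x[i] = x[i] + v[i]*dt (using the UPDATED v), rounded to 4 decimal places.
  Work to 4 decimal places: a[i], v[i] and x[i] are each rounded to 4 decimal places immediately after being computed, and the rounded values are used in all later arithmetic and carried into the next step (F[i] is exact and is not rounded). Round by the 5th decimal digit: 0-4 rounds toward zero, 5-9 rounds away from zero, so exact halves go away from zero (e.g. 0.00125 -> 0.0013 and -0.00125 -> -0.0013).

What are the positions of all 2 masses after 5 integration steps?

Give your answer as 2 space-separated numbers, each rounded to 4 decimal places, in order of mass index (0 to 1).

Step 0: x=[7.0000 10.0000] v=[1.0000 0.0000]
Step 1: x=[7.0200 10.0600] v=[0.2000 0.6000]
Step 2: x=[6.9604 10.1792] v=[-0.5960 1.1920]
Step 3: x=[6.8260 10.3540] v=[-1.3443 1.7482]
Step 4: x=[6.6256 10.5783] v=[-2.0039 2.2426]
Step 5: x=[6.3718 10.8435] v=[-2.5385 2.6521]

Answer: 6.3718 10.8435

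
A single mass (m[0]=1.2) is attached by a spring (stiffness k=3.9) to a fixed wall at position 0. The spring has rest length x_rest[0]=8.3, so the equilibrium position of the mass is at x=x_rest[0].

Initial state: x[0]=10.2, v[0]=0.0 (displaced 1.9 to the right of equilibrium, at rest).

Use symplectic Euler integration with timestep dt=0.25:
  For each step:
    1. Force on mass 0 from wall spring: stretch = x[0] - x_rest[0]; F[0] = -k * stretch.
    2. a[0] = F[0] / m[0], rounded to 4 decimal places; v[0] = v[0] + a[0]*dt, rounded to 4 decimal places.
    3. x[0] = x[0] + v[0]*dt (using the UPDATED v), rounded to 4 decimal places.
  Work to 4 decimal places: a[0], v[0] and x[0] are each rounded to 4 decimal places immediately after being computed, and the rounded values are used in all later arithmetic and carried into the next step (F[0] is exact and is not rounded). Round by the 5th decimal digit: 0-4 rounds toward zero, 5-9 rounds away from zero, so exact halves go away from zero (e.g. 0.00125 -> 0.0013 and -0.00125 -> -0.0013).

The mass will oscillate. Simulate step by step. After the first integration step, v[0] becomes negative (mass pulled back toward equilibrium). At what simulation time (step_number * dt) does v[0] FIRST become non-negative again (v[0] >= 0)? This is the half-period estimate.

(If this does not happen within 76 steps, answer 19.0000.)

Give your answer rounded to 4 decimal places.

Answer: 1.7500

Derivation:
Step 0: x=[10.2000] v=[0.0000]
Step 1: x=[9.8141] v=[-1.5438]
Step 2: x=[9.1206] v=[-2.7740]
Step 3: x=[8.2604] v=[-3.4408]
Step 4: x=[7.4083] v=[-3.4086]
Step 5: x=[6.7373] v=[-2.6841]
Step 6: x=[6.3837] v=[-1.4144]
Step 7: x=[6.4194] v=[0.1426]
First v>=0 after going negative at step 7, time=1.7500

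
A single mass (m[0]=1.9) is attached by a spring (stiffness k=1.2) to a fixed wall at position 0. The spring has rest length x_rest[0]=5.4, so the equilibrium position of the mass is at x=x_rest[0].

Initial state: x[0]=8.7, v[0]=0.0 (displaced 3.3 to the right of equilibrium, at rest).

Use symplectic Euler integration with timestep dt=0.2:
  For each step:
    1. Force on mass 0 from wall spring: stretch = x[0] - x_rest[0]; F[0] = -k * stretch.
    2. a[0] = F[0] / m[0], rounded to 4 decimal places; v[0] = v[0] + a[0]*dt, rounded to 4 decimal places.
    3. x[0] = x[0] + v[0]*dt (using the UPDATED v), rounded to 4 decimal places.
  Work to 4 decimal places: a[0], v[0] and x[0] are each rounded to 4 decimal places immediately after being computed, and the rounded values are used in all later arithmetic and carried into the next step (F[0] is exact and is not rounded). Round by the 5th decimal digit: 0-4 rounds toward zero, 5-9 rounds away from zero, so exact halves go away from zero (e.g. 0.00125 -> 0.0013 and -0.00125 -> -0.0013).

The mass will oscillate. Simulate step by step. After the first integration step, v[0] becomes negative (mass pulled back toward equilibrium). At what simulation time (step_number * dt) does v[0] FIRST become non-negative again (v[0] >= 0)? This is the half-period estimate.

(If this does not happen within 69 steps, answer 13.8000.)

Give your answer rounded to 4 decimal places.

Answer: 4.0000

Derivation:
Step 0: x=[8.7000] v=[0.0000]
Step 1: x=[8.6166] v=[-0.4168]
Step 2: x=[8.4520] v=[-0.8231]
Step 3: x=[8.2103] v=[-1.2086]
Step 4: x=[7.8976] v=[-1.5636]
Step 5: x=[7.5218] v=[-1.8791]
Step 6: x=[7.0924] v=[-2.1471]
Step 7: x=[6.6202] v=[-2.3609]
Step 8: x=[6.1172] v=[-2.5150]
Step 9: x=[5.5961] v=[-2.6056]
Step 10: x=[5.0700] v=[-2.6304]
Step 11: x=[4.5523] v=[-2.5887]
Step 12: x=[4.0560] v=[-2.4816]
Step 13: x=[3.5936] v=[-2.3118]
Step 14: x=[3.1769] v=[-2.0836]
Step 15: x=[2.8163] v=[-1.8028]
Step 16: x=[2.5210] v=[-1.4764]
Step 17: x=[2.2985] v=[-1.1127]
Step 18: x=[2.1543] v=[-0.7209]
Step 19: x=[2.0921] v=[-0.3109]
Step 20: x=[2.1135] v=[0.1069]
First v>=0 after going negative at step 20, time=4.0000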